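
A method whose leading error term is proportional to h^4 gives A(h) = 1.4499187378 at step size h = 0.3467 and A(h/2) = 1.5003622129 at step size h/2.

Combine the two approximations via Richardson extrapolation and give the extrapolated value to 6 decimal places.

Leading term ∝ h^4; use weight 16 = 2^4.
Weighted: 24.0057954064 − 1.4499187378 = 22.5558766686
Denominator 16 − 1 = 15.
Extrapolated: 22.5558766686 / 15 = 1.5037251112
Gap between inputs: 5.044e-02; correction applied: +0.0033628983.

1.503725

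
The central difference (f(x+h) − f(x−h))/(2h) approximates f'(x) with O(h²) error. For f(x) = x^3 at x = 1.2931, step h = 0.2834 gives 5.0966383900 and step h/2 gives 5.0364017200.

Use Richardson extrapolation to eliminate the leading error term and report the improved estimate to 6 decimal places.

r = 2: numerator weight 4, denominator 3.
4×5.0364017200 = 20.1456068800; subtract 5.0966383900 → 15.0489684900
R = 15.0489684900/3 = 5.0163228300
Shift from A(h/2): −0.0200788900.

5.016323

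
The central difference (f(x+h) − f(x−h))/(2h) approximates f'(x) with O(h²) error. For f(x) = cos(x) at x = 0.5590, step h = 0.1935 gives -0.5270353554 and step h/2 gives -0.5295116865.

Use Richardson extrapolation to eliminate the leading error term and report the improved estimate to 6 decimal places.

Order 2 gives 2^r = 4 and 2^r − 1 = 3.
4 × (-0.5295116865) − (-0.5270353554) = -1.5910113906
Denominator 4 − 1 = 3.
(4 × (-0.5295116865) − (-0.5270353554))/(4 − 1) = -0.5303371302

-0.530337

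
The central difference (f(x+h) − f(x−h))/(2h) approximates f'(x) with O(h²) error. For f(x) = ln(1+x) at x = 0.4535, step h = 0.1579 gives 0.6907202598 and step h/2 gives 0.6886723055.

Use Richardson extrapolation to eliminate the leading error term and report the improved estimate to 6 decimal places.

0.687990

Order 2 gives 2^r = 4 and 2^r − 1 = 3.
2^2×A(h/2) = 2.7546892220; minus A(h) gives 2.0639689622.
Denominator 4 − 1 = 3.
(4×0.6886723055 − 0.6907202598)/(4 − 1) = 0.6879896541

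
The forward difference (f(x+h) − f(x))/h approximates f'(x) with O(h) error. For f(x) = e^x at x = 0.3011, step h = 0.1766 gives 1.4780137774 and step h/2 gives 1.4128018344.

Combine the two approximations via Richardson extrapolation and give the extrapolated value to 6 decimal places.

1.347590

Order 1 gives 2^r = 2 and 2^r − 1 = 1.
Weighted: 2.8256036688 − 1.4780137774 = 1.3475898914
1.3475898914 ÷ 1 = 1.3475898914
Gap between inputs: 6.521e-02; correction applied: −0.0652119430.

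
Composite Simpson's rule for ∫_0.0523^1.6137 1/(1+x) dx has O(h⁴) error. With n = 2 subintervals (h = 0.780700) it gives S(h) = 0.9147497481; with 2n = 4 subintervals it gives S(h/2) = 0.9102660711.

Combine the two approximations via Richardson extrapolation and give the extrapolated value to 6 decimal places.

0.909967

Method order is 4; weight 2^4 = 16.
Top: 16(0.9102660711) − (0.9147497481) = 13.6495073895
Denominator 16 − 1 = 15.
13.6495073895 ÷ 15 = 0.9099671593
Correction |R − A(h/2)| = 2.989e-04; gap |A(h/2) − A(h)| = 4.484e-03.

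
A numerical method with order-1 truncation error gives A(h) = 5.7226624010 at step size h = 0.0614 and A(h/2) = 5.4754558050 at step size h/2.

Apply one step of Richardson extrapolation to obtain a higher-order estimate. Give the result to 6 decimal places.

With r = 1 the leading error scales as h^1, so the weight is 2^1 = 2.
2·5.4754558050 = 10.9509116100; 10.9509116100 − 5.7226624010 = 5.2282492090
(2·5.4754558050 − 5.7226624010)/(2 − 1) = 5.2282492090

5.228249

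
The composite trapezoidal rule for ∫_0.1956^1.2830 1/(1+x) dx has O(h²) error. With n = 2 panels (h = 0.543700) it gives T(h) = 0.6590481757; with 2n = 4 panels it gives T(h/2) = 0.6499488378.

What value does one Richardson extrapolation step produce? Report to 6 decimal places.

0.646916

r = 2: numerator weight 4, denominator 3.
4 × 0.6499488378 = 2.5997953512; subtract 0.6590481757 → 1.9407471755
(4 × 0.6499488378 − 0.6590481757)/(4 − 1) = 0.6469157252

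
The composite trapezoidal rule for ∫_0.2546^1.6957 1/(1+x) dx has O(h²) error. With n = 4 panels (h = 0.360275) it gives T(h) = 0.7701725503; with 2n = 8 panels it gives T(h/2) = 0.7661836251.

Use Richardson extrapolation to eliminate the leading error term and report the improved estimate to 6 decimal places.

0.764854

Leading term ∝ h^2; use weight 4 = 2^2.
4×0.7661836251 = 3.0647345004; 3.0647345004 − 0.7701725503 = 2.2945619501
Divide by 2^2 − 1 = 3.
So the Richardson estimate is 0.7648539834.
Correction |R − A(h/2)| = 1.330e-03; gap |A(h/2) − A(h)| = 3.989e-03.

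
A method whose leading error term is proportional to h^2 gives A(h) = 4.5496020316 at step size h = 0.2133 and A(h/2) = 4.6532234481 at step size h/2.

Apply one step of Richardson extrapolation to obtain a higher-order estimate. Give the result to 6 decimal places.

4.687764

r = 2: numerator weight 4, denominator 3.
Weighted: 18.6128937924 − 4.5496020316 = 14.0632917608
R = 14.0632917608/3 = 4.6877639203
Correction |R − A(h/2)| = 3.454e-02; gap |A(h/2) − A(h)| = 1.036e-01.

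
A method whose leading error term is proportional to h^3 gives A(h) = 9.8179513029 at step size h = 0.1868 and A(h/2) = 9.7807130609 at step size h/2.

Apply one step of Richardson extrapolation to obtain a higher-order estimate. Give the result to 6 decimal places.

9.775393

r = 3: numerator weight 8, denominator 7.
8·9.7807130609 = 78.2457044872; subtract 9.8179513029 → 68.4277531843
Divide by 2^3 − 1 = 7.
So the Richardson estimate is 9.7753933120.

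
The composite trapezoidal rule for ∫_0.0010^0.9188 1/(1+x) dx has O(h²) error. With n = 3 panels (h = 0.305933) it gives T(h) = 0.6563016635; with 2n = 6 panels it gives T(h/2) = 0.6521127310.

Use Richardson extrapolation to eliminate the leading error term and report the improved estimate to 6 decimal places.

0.650716

r = 2: numerator weight 4, denominator 3.
2^2 × A(h/2) = 2.6084509240; minus A(h) gives 1.9521492605.
Divide by 2^2 − 1 = 3.
Extrapolated: 1.9521492605 / 3 = 0.6507164202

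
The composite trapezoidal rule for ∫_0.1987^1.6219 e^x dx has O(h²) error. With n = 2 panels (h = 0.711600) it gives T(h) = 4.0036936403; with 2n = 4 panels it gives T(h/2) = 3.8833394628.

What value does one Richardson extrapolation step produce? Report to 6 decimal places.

3.843221

The method has order 2: 2^2 = 4.
2^2 × A(h/2) = 15.5333578512; minus A(h) gives 11.5296642109.
Divide by 2^2 − 1 = 3.
(4 × 3.8833394628 − 4.0036936403)/(4 − 1) = 3.8432214036
Shift from A(h/2): −0.0401180592.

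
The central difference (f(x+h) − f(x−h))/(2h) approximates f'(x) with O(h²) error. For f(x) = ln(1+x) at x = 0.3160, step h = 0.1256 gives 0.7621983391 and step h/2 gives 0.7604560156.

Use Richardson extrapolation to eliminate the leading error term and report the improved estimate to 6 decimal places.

r = 2: numerator weight 4, denominator 3.
Top: 4(0.7604560156) − (0.7621983391) = 2.2796257233
R = 2.2796257233/3 = 0.7598752411
Shift from A(h/2): −0.0005807745.

0.759875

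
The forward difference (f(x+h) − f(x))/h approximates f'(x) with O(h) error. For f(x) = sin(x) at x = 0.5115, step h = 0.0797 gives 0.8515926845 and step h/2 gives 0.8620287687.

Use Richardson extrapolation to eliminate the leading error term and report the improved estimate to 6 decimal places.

Error is O(h^1); halving h shrinks it by 2^1 = 2.
2*0.8620287687 = 1.7240575374; subtract 0.8515926845 → 0.8724648529
(2*0.8620287687 − 0.8515926845)/(2 − 1) = 0.8724648529

0.872465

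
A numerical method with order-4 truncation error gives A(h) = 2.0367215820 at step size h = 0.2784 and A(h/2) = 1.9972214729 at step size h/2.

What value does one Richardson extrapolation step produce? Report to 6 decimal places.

1.994588

With r = 4 the leading error scales as h^4, so the weight is 2^4 = 16.
Weighted: 31.9555435664 − 2.0367215820 = 29.9188219844
Extrapolated: 29.9188219844 / 15 = 1.9945881323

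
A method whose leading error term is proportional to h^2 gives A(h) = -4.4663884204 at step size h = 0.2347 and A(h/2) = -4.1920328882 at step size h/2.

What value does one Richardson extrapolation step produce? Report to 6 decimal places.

Leading term ∝ h^2; use weight 4 = 2^2.
Weighted: (-16.7681315528) − (-4.4663884204) = -12.3017431324
Divide by 2^2 − 1 = 3.
Result: -4.1005810441

-4.100581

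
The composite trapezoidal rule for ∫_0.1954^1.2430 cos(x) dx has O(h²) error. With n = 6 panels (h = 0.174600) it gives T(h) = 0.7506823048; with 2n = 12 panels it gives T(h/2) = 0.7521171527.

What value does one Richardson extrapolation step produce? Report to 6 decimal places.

0.752595

With r = 2 the leading error scales as h^2, so the weight is 2^2 = 4.
Numerator 4·A(h/2) − A(h) = 4·0.7521171527 − 0.7506823048 = 2.2577863060
Denominator 4 − 1 = 3.
(4·0.7521171527 − 0.7506823048)/(4 − 1) = 0.7525954353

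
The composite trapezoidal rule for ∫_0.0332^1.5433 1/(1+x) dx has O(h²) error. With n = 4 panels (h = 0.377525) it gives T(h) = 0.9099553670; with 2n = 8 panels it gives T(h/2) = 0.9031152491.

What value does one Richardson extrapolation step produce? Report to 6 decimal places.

Order 2 gives 2^r = 4 and 2^r − 1 = 3.
Top: 4(0.9031152491) − (0.9099553670) = 2.7025056294
Divide by 2^2 − 1 = 3.
So the Richardson estimate is 0.9008352098.
Correction |R − A(h/2)| = 2.280e-03; gap |A(h/2) − A(h)| = 6.840e-03.

0.900835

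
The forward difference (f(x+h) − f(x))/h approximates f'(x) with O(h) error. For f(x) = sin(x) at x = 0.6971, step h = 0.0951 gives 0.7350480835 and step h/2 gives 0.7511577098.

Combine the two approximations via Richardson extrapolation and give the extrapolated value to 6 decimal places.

0.767267

r = 1: numerator weight 2, denominator 1.
2^1 × A(h/2) = 1.5023154196; minus A(h) gives 0.7672673361.
(2 × 0.7511577098 − 0.7350480835)/(2 − 1) = 0.7672673361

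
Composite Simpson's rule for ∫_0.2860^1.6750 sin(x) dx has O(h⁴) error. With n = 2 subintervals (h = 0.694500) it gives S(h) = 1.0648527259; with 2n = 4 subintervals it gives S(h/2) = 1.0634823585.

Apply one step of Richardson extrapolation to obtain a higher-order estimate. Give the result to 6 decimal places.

With r = 4 the leading error scales as h^4, so the weight is 2^4 = 16.
16*1.0634823585 = 17.0157177360; 17.0157177360 − 1.0648527259 = 15.9508650101
15.9508650101 ÷ 15 = 1.0633910007
Correction |R − A(h/2)| = 9.136e-05; gap |A(h/2) − A(h)| = 1.370e-03.

1.063391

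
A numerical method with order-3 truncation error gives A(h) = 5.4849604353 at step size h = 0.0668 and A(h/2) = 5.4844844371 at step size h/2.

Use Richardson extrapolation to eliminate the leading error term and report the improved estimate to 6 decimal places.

5.484416

r = 3: numerator weight 8, denominator 7.
8×5.4844844371 = 43.8758754968; 43.8758754968 − 5.4849604353 = 38.3909150615
Denominator 8 − 1 = 7.
Extrapolated: 38.3909150615 / 7 = 5.4844164374
Correction |R − A(h/2)| = 6.800e-05; gap |A(h/2) − A(h)| = 4.760e-04.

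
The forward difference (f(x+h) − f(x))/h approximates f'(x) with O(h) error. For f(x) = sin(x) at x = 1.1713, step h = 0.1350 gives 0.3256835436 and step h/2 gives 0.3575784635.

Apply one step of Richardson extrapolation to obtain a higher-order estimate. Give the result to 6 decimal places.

Order 1 gives 2^r = 2 and 2^r − 1 = 1.
A(h/2) − A(h) = 0.3575784635 − 0.3256835436 = 0.0318949199
Correction (A(h/2) − A(h))/(2 − 1) = 0.0318949199/1 = 0.0318949199
R = A(h/2) + (A(h/2) − A(h))/1 = 0.3575784635 + 0.0318949199 = 0.3894733834
Shift from A(h/2): +0.0318949199.

0.389473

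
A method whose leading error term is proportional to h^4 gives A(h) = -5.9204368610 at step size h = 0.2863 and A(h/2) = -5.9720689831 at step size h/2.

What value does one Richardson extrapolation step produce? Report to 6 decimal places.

-5.975511

The method has order 4: 2^4 = 16.
Numerator 16·A(h/2) − A(h) = 16·(-5.9720689831) − (-5.9204368610) = -89.6326668686
Denominator 16 − 1 = 15.
Result: -5.9755111246
Correction |R − A(h/2)| = 3.442e-03; gap |A(h/2) − A(h)| = 5.163e-02.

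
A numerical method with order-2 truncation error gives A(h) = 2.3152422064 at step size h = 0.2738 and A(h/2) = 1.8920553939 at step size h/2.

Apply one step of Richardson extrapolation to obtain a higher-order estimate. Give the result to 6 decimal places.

Method order is 2; weight 2^2 = 4.
A(h/2) − A(h) = 1.8920553939 − 2.3152422064 = -0.4231868125
Divide by 2^2 − 1 = 3: (-0.4231868125)/3 = -0.1410622708
R = 1.8920553939 − 0.1410622708 = 1.7509931231
Shift from A(h/2): −0.1410622708.

1.750993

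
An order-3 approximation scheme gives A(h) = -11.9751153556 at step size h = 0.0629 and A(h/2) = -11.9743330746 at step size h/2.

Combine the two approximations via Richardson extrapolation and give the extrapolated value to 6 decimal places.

-11.974221

Leading term ∝ h^3; use weight 8 = 2^3.
8 × (-11.9743330746) = -95.7946645968; subtract (-11.9751153556) → -83.8195492412
Extrapolated: (-83.8195492412) / 7 = -11.9742213202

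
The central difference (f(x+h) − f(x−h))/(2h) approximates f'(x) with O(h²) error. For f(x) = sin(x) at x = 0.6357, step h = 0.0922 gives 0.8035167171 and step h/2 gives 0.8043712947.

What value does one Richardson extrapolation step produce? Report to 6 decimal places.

Error is O(h^2); halving h shrinks it by 2^2 = 4.
4 × 0.8043712947 − 0.8035167171 = 2.4139684617
Divide by 2^2 − 1 = 3.
Extrapolated: 2.4139684617 / 3 = 0.8046561539

0.804656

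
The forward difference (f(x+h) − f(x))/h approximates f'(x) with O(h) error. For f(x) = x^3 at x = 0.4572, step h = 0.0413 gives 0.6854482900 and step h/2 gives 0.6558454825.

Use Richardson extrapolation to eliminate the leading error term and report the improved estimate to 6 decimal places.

0.626243

Order 1 gives 2^r = 2 and 2^r − 1 = 1.
Difference of the inputs: 0.6558454825 − 0.6854482900 = -0.0296028075
Divide by 2^1 − 1 = 1: (-0.0296028075)/1 = -0.0296028075
R = A(h/2) + (A(h/2) − A(h))/1 = 0.6558454825 − 0.0296028075 = 0.6262426750
Correction |R − A(h/2)| = 2.960e-02; gap |A(h/2) − A(h)| = 2.960e-02.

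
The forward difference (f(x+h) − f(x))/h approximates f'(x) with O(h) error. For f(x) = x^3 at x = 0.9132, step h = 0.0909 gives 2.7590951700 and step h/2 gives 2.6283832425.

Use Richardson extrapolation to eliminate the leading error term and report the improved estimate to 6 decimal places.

2.497671

The method has order 1: 2^1 = 2.
2^1·A(h/2) = 5.2567664850; minus A(h) gives 2.4976713150.
Denominator 2 − 1 = 1.
Extrapolated: 2.4976713150 / 1 = 2.4976713150
Gap between inputs: 1.307e-01; correction applied: −0.1307119275.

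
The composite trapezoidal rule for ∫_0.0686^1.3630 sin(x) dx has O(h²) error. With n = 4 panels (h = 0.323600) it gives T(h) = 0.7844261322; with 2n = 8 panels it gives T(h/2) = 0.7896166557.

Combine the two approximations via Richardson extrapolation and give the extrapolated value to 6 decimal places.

Leading term ∝ h^2; use weight 4 = 2^2.
4*0.7896166557 = 3.1584666228; subtract 0.7844261322 → 2.3740404906
Divide by 2^2 − 1 = 3.
R = 2.3740404906/3 = 0.7913468302

0.791347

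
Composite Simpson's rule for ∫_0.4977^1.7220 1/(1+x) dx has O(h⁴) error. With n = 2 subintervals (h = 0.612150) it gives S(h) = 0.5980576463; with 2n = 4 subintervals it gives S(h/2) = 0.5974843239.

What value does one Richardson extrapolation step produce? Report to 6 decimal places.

0.597446

The method has order 4: 2^4 = 16.
Top: 16(0.5974843239) − (0.5980576463) = 8.9616915361
Extrapolated: 8.9616915361 / 15 = 0.5974461024
Gap between inputs: 5.733e-04; correction applied: −0.0000382215.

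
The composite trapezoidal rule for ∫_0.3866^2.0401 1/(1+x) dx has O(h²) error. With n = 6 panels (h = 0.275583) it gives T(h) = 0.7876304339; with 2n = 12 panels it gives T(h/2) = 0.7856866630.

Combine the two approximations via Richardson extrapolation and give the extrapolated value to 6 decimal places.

The method has order 2: 2^2 = 4.
2^2 × A(h/2) = 3.1427466520; minus A(h) gives 2.3551162181.
Denominator 4 − 1 = 3.
Result: 0.7850387394

0.785039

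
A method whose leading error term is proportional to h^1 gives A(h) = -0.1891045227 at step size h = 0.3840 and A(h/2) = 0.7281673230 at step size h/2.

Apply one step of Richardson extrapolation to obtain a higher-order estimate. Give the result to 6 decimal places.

1.645439

Error is O(h^1); halving h shrinks it by 2^1 = 2.
2×0.7281673230 − (-0.1891045227) = 1.6454391687
Divide by 2^1 − 1 = 1.
(2×0.7281673230 − (-0.1891045227))/(2 − 1) = 1.6454391687
Gap between inputs: 9.173e-01; correction applied: +0.9172718457.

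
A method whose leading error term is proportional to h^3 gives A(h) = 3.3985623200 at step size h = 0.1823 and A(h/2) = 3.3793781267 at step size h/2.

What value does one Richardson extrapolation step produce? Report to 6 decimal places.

3.376638

The method has order 3: 2^3 = 8.
Weighted: 27.0350250136 − 3.3985623200 = 23.6364626936
Divide by 2^3 − 1 = 7.
R = 23.6364626936/7 = 3.3766375277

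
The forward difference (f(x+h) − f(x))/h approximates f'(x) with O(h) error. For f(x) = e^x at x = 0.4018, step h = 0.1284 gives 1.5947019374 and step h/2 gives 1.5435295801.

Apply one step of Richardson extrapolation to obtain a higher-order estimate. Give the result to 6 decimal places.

1.492357

Method order is 1; weight 2^1 = 2.
2^1·A(h/2) = 3.0870591602; minus A(h) gives 1.4923572228.
Denominator 2 − 1 = 1.
Result: 1.4923572228
Shift from A(h/2): −0.0511723573.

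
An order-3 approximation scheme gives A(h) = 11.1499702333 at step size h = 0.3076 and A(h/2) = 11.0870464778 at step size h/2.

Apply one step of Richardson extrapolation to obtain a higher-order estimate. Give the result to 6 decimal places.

r = 3, so 2^r = 8.
A(h/2) − A(h) = 11.0870464778 − 11.1499702333 = -0.0629237555
Divide by 2^3 − 1 = 7: (-0.0629237555)/7 = -0.0089891079
R = A(h/2) + (A(h/2) − A(h))/7 = 11.0870464778 − 0.0089891079 = 11.0780573699
Correction |R − A(h/2)| = 8.989e-03; gap |A(h/2) − A(h)| = 6.292e-02.

11.078057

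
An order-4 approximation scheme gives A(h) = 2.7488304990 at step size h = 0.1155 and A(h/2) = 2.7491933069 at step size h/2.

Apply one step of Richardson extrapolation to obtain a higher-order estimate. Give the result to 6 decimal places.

The method has order 4: 2^4 = 16.
Weighted: 43.9870929104 − 2.7488304990 = 41.2382624114
Divide by 2^4 − 1 = 15.
Extrapolated: 41.2382624114 / 15 = 2.7492174941

2.749217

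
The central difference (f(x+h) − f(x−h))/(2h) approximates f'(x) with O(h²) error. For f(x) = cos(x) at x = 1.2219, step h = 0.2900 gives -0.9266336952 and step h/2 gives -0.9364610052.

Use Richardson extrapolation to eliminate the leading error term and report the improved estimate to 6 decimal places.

Order 2 gives 2^r = 4 and 2^r − 1 = 3.
A(h/2) − A(h) = -0.9364610052 − (-0.9266336952) = -0.0098273100
Correction (A(h/2) − A(h))/(4 − 1) = (-0.0098273100)/3 = -0.0032757700
R = -0.9364610052 − 0.0032757700 = -0.9397367752
Gap between inputs: 9.827e-03; correction applied: −0.0032757700.

-0.939737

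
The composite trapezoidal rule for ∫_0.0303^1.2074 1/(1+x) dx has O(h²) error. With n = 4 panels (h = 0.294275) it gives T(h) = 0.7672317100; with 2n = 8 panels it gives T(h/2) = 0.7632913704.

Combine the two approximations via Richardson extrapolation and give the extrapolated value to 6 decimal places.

0.761978

Order 2 gives 2^r = 4 and 2^r − 1 = 3.
Top: 4(0.7632913704) − (0.7672317100) = 2.2859337716
Divide by 2^2 − 1 = 3.
R = 2.2859337716/3 = 0.7619779239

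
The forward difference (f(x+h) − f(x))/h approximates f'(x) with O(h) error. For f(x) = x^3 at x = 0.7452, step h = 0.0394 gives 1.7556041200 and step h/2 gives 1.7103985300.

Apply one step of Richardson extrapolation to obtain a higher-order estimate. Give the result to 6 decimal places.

1.665193

r = 1, so 2^r = 2.
2*1.7103985300 = 3.4207970600; subtract 1.7556041200 → 1.6651929400
Divide by 2^1 − 1 = 1.
1.6651929400 ÷ 1 = 1.6651929400
Correction |R − A(h/2)| = 4.521e-02; gap |A(h/2) − A(h)| = 4.521e-02.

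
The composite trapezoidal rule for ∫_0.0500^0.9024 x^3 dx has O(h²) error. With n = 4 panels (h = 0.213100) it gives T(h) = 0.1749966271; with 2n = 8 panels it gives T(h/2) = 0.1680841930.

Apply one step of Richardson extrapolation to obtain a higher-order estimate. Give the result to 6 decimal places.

0.165780

r = 2: numerator weight 4, denominator 3.
Difference of the inputs: 0.1680841930 − 0.1749966271 = -0.0069124341
Correction (A(h/2) − A(h))/(4 − 1) = (-0.0069124341)/3 = -0.0023041447
R = A(h/2) + (A(h/2) − A(h))/3 = 0.1680841930 − 0.0023041447 = 0.1657800483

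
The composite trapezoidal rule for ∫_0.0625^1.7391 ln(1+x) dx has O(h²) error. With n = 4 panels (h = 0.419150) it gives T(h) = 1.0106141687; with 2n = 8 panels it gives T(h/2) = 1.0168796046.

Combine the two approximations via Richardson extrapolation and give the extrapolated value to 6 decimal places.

1.018968

Order 2 gives 2^r = 4 and 2^r − 1 = 3.
4×1.0168796046 = 4.0675184184; subtract 1.0106141687 → 3.0569042497
Divide by 2^2 − 1 = 3.
Result: 1.0189680832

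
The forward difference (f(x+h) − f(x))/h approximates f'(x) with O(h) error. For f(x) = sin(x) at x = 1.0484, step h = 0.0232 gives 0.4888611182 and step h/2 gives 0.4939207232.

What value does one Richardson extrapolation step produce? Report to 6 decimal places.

0.498980

Method order is 1; weight 2^1 = 2.
Top: 2(0.4939207232) − (0.4888611182) = 0.4989803282
Divide by 2^1 − 1 = 1.
Result: 0.4989803282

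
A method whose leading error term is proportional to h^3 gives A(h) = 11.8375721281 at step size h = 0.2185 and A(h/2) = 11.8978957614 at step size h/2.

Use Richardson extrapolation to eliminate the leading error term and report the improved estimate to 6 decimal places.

Leading term ∝ h^3; use weight 8 = 2^3.
8·11.8978957614 = 95.1831660912; 95.1831660912 − 11.8375721281 = 83.3455939631
(8·11.8978957614 − 11.8375721281)/(8 − 1) = 11.9065134233
Correction |R − A(h/2)| = 8.618e-03; gap |A(h/2) − A(h)| = 6.032e-02.

11.906513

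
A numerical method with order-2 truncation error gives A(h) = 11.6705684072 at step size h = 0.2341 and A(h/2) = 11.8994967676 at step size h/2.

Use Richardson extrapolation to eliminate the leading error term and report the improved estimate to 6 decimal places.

The method has order 2: 2^2 = 4.
Top: 4(11.8994967676) − (11.6705684072) = 35.9274186632
Denominator 4 − 1 = 3.
So the Richardson estimate is 11.9758062211.
Correction |R − A(h/2)| = 7.631e-02; gap |A(h/2) − A(h)| = 2.289e-01.

11.975806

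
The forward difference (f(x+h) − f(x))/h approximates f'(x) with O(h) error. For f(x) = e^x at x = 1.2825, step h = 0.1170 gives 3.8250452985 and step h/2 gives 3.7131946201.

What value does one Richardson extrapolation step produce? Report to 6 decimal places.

3.601344

Leading term ∝ h^1; use weight 2 = 2^1.
A(h/2) − A(h) = 3.7131946201 − 3.8250452985 = -0.1118506784
Divide by 2^1 − 1 = 1: (-0.1118506784)/1 = -0.1118506784
R = A(h/2) + (A(h/2) − A(h))/1 = 3.7131946201 − 0.1118506784 = 3.6013439417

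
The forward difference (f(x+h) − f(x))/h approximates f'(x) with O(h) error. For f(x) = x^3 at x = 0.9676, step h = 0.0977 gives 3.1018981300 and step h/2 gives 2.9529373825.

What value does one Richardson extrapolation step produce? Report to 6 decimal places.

2.803977

Method order is 1; weight 2^1 = 2.
2·2.9529373825 − 3.1018981300 = 2.8039766350
Divide by 2^1 − 1 = 1.
Result: 2.8039766350
Shift from A(h/2): −0.1489607475.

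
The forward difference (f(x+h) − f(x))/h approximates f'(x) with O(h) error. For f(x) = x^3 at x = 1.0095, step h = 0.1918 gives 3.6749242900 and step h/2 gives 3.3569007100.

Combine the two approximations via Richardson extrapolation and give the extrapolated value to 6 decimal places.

3.038877

Error is O(h^1); halving h shrinks it by 2^1 = 2.
2×3.3569007100 = 6.7138014200; 6.7138014200 − 3.6749242900 = 3.0388771300
Denominator 2 − 1 = 1.
Extrapolated: 3.0388771300 / 1 = 3.0388771300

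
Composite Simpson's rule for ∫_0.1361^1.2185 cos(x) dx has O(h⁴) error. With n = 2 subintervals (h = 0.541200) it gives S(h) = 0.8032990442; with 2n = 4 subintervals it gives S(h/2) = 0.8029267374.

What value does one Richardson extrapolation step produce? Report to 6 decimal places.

The method has order 4: 2^4 = 16.
Weighted: 12.8468277984 − 0.8032990442 = 12.0435287542
(16·0.8029267374 − 0.8032990442)/(16 − 1) = 0.8029019169

0.802902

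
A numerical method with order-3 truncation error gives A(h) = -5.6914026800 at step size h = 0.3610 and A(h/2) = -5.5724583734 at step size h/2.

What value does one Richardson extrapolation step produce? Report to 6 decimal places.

Order 3 gives 2^r = 8 and 2^r − 1 = 7.
Top: 8(-5.5724583734) − (-5.6914026800) = -38.8882643072
Divide by 2^3 − 1 = 7.
Result: -5.5554663296

-5.555466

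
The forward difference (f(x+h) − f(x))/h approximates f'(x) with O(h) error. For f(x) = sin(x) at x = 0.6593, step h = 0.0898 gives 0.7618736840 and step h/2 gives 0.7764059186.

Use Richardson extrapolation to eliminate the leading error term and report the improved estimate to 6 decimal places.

r = 1: numerator weight 2, denominator 1.
Top: 2(0.7764059186) − (0.7618736840) = 0.7909381532
Extrapolated: 0.7909381532 / 1 = 0.7909381532
Correction |R − A(h/2)| = 1.453e-02; gap |A(h/2) − A(h)| = 1.453e-02.

0.790938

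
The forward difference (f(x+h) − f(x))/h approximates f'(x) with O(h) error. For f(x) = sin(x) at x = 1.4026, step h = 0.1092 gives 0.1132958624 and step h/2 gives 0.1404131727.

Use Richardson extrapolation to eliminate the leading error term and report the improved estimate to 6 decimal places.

0.167530

The method has order 1: 2^1 = 2.
2×0.1404131727 − 0.1132958624 = 0.1675304830
0.1675304830 ÷ 1 = 0.1675304830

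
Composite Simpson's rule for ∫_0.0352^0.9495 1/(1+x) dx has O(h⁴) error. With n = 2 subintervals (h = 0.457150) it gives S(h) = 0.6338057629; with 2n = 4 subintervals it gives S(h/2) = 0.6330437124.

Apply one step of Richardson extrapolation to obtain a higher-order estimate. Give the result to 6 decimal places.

0.632993

r = 4, so 2^r = 16.
16·0.6330437124 − 0.6338057629 = 9.4948936355
9.4948936355 ÷ 15 = 0.6329929090
Gap between inputs: 7.621e-04; correction applied: −0.0000508034.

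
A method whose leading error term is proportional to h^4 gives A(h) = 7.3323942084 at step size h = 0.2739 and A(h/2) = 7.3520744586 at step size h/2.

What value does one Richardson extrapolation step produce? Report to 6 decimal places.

7.353386

Error is O(h^4); halving h shrinks it by 2^4 = 16.
2^4×A(h/2) = 117.6331913376; minus A(h) gives 110.3007971292.
Denominator 16 − 1 = 15.
Extrapolated: 110.3007971292 / 15 = 7.3533864753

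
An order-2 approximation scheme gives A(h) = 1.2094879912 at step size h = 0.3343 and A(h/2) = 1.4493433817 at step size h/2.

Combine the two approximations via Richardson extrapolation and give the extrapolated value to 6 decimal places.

1.529295

Error is O(h^2); halving h shrinks it by 2^2 = 4.
4×1.4493433817 = 5.7973735268; 5.7973735268 − 1.2094879912 = 4.5878855356
Denominator 4 − 1 = 3.
Result: 1.5292951785
Gap between inputs: 2.399e-01; correction applied: +0.0799517968.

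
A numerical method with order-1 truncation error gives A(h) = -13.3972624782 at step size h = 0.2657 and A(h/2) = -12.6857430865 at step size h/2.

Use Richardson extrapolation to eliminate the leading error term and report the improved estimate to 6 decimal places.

-11.974224

Error is O(h^1); halving h shrinks it by 2^1 = 2.
Top: 2(-12.6857430865) − (-13.3972624782) = -11.9742236948
(2×(-12.6857430865) − (-13.3972624782))/(2 − 1) = -11.9742236948
Shift from A(h/2): +0.7115193917.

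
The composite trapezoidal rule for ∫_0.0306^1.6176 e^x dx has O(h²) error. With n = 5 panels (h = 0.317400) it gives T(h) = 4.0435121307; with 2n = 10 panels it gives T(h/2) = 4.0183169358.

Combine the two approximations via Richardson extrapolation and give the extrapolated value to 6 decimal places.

4.009919

Leading term ∝ h^2; use weight 4 = 2^2.
Top: 4(4.0183169358) − (4.0435121307) = 12.0297556125
Divide by 2^2 − 1 = 3.
12.0297556125 ÷ 3 = 4.0099185375
Gap between inputs: 2.520e-02; correction applied: −0.0083983983.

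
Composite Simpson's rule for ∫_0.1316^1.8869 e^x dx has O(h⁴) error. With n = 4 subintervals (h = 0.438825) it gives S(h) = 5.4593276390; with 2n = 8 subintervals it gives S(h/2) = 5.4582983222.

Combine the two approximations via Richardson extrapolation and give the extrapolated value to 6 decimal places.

Order 4 gives 2^r = 16 and 2^r − 1 = 15.
16 × 5.4582983222 = 87.3327731552; 87.3327731552 − 5.4593276390 = 81.8734455162
(16 × 5.4582983222 − 5.4593276390)/(16 − 1) = 5.4582297011

5.458230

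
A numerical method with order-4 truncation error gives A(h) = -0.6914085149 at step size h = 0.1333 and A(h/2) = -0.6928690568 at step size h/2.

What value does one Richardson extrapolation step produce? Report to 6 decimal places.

r = 4: numerator weight 16, denominator 15.
Top: 16(-0.6928690568) − (-0.6914085149) = -10.3944963939
Denominator 16 − 1 = 15.
Extrapolated: (-10.3944963939) / 15 = -0.6929664263

-0.692966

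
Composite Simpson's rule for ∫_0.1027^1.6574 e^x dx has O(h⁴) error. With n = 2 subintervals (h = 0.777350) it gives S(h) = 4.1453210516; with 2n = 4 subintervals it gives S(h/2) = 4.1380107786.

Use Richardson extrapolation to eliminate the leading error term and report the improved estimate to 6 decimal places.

Method order is 4; weight 2^4 = 16.
Top: 16(4.1380107786) − (4.1453210516) = 62.0628514060
(16 × 4.1380107786 − 4.1453210516)/(16 − 1) = 4.1375234271
Shift from A(h/2): −0.0004873515.

4.137523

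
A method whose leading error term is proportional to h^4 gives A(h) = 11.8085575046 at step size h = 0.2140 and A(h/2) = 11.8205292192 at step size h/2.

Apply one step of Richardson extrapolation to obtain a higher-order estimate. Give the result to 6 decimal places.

11.821327

The method has order 4: 2^4 = 16.
16·11.8205292192 − 11.8085575046 = 177.3199100026
Divide by 2^4 − 1 = 15.
R = 177.3199100026/15 = 11.8213273335
Shift from A(h/2): +0.0007981143.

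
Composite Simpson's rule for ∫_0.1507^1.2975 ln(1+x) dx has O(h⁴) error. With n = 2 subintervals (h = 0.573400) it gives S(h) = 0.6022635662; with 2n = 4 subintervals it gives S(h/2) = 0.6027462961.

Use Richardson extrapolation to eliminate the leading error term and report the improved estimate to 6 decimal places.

0.602778

Leading term ∝ h^4; use weight 16 = 2^4.
Numerator 16·A(h/2) − A(h) = 16·0.6027462961 − 0.6022635662 = 9.0416771714
R = 9.0416771714/15 = 0.6027784781
Gap between inputs: 4.827e-04; correction applied: +0.0000321820.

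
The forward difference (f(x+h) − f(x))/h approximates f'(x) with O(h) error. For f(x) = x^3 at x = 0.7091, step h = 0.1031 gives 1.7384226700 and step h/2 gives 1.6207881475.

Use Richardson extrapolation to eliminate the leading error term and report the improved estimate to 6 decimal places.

Error is O(h^1); halving h shrinks it by 2^1 = 2.
2*1.6207881475 = 3.2415762950; subtract 1.7384226700 → 1.5031536250
1.5031536250 ÷ 1 = 1.5031536250
Gap between inputs: 1.176e-01; correction applied: −0.1176345225.

1.503154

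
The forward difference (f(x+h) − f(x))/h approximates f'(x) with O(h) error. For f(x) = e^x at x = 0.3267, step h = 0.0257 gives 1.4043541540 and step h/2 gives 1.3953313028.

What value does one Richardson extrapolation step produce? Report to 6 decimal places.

Leading term ∝ h^1; use weight 2 = 2^1.
Difference of the inputs: 1.3953313028 − 1.4043541540 = -0.0090228512
Correction (A(h/2) − A(h))/(2 − 1) = (-0.0090228512)/1 = -0.0090228512
R = 1.3953313028 − 0.0090228512 = 1.3863084516

1.386308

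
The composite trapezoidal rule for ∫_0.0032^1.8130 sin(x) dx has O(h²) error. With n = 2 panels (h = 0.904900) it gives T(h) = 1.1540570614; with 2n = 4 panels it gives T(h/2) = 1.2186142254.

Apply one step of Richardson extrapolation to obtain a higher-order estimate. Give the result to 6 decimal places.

1.240133

Error is O(h^2); halving h shrinks it by 2^2 = 4.
4*1.2186142254 − 1.1540570614 = 3.7203998402
(4*1.2186142254 − 1.1540570614)/(4 − 1) = 1.2401332801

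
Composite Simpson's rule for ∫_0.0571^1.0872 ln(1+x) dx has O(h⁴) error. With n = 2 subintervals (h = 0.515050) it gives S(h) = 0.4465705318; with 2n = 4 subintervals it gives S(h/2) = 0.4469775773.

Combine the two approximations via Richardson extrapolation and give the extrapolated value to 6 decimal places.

With r = 4 the leading error scales as h^4, so the weight is 2^4 = 16.
Top: 16(0.4469775773) − (0.4465705318) = 6.7050707050
Divide by 2^4 − 1 = 15.
6.7050707050 ÷ 15 = 0.4470047137

0.447005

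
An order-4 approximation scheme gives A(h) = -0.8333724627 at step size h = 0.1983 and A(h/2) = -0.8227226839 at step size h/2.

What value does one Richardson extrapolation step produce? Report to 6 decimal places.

-0.822013

r = 4: numerator weight 16, denominator 15.
16·(-0.8227226839) = -13.1635629424; (-13.1635629424) − (-0.8333724627) = -12.3301904797
(16·(-0.8227226839) − (-0.8333724627))/(16 − 1) = -0.8220126986
Correction |R − A(h/2)| = 7.100e-04; gap |A(h/2) − A(h)| = 1.065e-02.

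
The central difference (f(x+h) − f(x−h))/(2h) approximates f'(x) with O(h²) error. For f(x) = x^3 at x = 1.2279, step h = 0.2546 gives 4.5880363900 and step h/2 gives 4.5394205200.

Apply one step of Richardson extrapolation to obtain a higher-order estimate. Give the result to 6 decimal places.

Order 2 gives 2^r = 4 and 2^r − 1 = 3.
4×4.5394205200 = 18.1576820800; 18.1576820800 − 4.5880363900 = 13.5696456900
Divide by 2^2 − 1 = 3.
Extrapolated: 13.5696456900 / 3 = 4.5232152300
Gap between inputs: 4.862e-02; correction applied: −0.0162052900.

4.523215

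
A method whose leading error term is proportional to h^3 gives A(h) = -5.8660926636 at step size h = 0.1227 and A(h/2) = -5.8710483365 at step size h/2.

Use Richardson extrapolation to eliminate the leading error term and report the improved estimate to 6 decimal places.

-5.871756

r = 3: numerator weight 8, denominator 7.
2^3×A(h/2) = -46.9683866920; minus A(h) gives -41.1022940284.
(-41.1022940284) ÷ 7 = -5.8717562898
Shift from A(h/2): −0.0007079533.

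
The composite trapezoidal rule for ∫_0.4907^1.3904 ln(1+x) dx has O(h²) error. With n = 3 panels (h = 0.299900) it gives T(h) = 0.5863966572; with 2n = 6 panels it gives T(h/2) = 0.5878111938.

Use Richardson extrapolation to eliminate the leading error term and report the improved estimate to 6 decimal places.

Leading term ∝ h^2; use weight 4 = 2^2.
Top: 4(0.5878111938) − (0.5863966572) = 1.7648481180
Denominator 4 − 1 = 3.
(4·0.5878111938 − 0.5863966572)/(4 − 1) = 0.5882827060
Gap between inputs: 1.415e-03; correction applied: +0.0004715122.

0.588283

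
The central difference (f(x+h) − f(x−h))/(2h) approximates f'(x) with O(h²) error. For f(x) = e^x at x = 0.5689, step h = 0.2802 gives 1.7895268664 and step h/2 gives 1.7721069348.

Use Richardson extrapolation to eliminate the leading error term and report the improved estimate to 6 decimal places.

Leading term ∝ h^2; use weight 4 = 2^2.
Numerator 4×A(h/2) − A(h) = 4×1.7721069348 − 1.7895268664 = 5.2989008728
Divide by 2^2 − 1 = 3.
5.2989008728 ÷ 3 = 1.7663002909

1.766300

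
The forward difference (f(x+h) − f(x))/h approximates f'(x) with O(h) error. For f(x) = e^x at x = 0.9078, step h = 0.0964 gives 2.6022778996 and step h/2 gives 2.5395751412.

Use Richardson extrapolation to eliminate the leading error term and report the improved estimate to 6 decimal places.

2.476872

The method has order 1: 2^1 = 2.
Top: 2(2.5395751412) − (2.6022778996) = 2.4768723828
R = 2.4768723828/1 = 2.4768723828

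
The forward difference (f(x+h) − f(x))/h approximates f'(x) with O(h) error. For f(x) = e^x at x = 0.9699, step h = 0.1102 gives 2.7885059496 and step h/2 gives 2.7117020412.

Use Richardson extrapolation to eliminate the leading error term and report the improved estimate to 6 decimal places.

The method has order 1: 2^1 = 2.
Numerator 2 × A(h/2) − A(h) = 2 × 2.7117020412 − 2.7885059496 = 2.6348981328
(2 × 2.7117020412 − 2.7885059496)/(2 − 1) = 2.6348981328
Correction |R − A(h/2)| = 7.680e-02; gap |A(h/2) − A(h)| = 7.680e-02.

2.634898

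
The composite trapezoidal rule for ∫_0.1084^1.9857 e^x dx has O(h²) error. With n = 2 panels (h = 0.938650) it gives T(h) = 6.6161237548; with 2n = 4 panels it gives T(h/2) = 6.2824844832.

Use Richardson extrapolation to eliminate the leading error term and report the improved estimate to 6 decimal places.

The method has order 2: 2^2 = 4.
Weighted: 25.1299379328 − 6.6161237548 = 18.5138141780
Denominator 4 − 1 = 3.
Result: 6.1712713927

6.171271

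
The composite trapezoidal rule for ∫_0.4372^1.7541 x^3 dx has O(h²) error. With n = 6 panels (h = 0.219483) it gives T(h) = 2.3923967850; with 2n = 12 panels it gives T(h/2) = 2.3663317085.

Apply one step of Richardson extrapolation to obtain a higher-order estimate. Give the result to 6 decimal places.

Error is O(h^2); halving h shrinks it by 2^2 = 4.
4 × 2.3663317085 = 9.4653268340; 9.4653268340 − 2.3923967850 = 7.0729300490
(4 × 2.3663317085 − 2.3923967850)/(4 − 1) = 2.3576433497
Gap between inputs: 2.607e-02; correction applied: −0.0086883588.

2.357643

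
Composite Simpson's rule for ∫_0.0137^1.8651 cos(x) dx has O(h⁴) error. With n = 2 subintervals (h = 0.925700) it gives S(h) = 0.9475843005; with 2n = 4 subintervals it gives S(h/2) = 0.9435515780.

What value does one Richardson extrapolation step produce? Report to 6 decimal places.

0.943283

Method order is 4; weight 2^4 = 16.
Difference of the inputs: 0.9435515780 − 0.9475843005 = -0.0040327225
Divide by 2^4 − 1 = 15: (-0.0040327225)/15 = -0.0002688482
R = 0.9435515780 − 0.0002688482 = 0.9432827298
Correction |R − A(h/2)| = 2.688e-04; gap |A(h/2) − A(h)| = 4.033e-03.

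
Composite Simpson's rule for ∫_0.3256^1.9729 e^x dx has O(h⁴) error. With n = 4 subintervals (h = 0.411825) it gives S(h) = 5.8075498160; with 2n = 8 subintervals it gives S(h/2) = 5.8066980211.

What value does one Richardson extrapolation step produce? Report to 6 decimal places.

With r = 4 the leading error scales as h^4, so the weight is 2^4 = 16.
16·5.8066980211 − 5.8075498160 = 87.0996185216
Divide by 2^4 − 1 = 15.
Result: 5.8066412348

5.806641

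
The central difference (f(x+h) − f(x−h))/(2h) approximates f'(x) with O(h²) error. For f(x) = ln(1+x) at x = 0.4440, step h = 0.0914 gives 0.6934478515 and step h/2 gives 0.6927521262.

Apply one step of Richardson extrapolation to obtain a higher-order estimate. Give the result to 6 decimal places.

0.692520

r = 2: numerator weight 4, denominator 3.
Weighted: 2.7710085048 − 0.6934478515 = 2.0775606533
(4*0.6927521262 − 0.6934478515)/(4 − 1) = 0.6925202178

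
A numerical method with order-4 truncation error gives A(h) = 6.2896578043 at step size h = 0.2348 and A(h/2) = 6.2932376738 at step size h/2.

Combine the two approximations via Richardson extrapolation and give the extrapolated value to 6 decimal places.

6.293476

The method has order 4: 2^4 = 16.
Difference of the inputs: 6.2932376738 − 6.2896578043 = 0.0035798695
Divide by 2^4 − 1 = 15: 0.0035798695/15 = 0.0002386580
R = 6.2932376738 + 0.0002386580 = 6.2934763318
Correction |R − A(h/2)| = 2.387e-04; gap |A(h/2) − A(h)| = 3.580e-03.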